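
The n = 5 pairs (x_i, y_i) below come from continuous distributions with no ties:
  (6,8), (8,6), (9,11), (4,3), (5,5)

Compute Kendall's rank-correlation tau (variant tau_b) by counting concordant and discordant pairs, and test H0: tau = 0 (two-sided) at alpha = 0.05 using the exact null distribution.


Step 1: Enumerate the 10 unordered pairs (i,j) with i<j and classify each by sign(x_j-x_i) * sign(y_j-y_i).
  (1,2):dx=+2,dy=-2->D; (1,3):dx=+3,dy=+3->C; (1,4):dx=-2,dy=-5->C; (1,5):dx=-1,dy=-3->C
  (2,3):dx=+1,dy=+5->C; (2,4):dx=-4,dy=-3->C; (2,5):dx=-3,dy=-1->C; (3,4):dx=-5,dy=-8->C
  (3,5):dx=-4,dy=-6->C; (4,5):dx=+1,dy=+2->C
Step 2: C = 9, D = 1, total pairs = 10.
Step 3: tau = (C - D)/(n(n-1)/2) = (9 - 1)/10 = 0.800000.
Step 4: Exact two-sided p-value (enumerate n! = 120 permutations of y under H0): p = 0.083333.
Step 5: alpha = 0.05. fail to reject H0.

tau_b = 0.8000 (C=9, D=1), p = 0.083333, fail to reject H0.


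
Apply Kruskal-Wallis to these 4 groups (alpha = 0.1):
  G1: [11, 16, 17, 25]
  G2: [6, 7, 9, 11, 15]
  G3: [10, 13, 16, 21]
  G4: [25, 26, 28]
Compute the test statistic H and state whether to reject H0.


Step 1: Combine all N = 16 observations and assign midranks.
sorted (value, group, rank): (6,G2,1), (7,G2,2), (9,G2,3), (10,G3,4), (11,G1,5.5), (11,G2,5.5), (13,G3,7), (15,G2,8), (16,G1,9.5), (16,G3,9.5), (17,G1,11), (21,G3,12), (25,G1,13.5), (25,G4,13.5), (26,G4,15), (28,G4,16)
Step 2: Sum ranks within each group.
R_1 = 39.5 (n_1 = 4)
R_2 = 19.5 (n_2 = 5)
R_3 = 32.5 (n_3 = 4)
R_4 = 44.5 (n_4 = 3)
Step 3: H = 12/(N(N+1)) * sum(R_i^2/n_i) - 3(N+1)
     = 12/(16*17) * (39.5^2/4 + 19.5^2/5 + 32.5^2/4 + 44.5^2/3) - 3*17
     = 0.044118 * 1390.26 - 51
     = 10.334926.
Step 4: Ties present; correction factor C = 1 - 18/(16^3 - 16) = 0.995588. Corrected H = 10.334926 / 0.995588 = 10.380724.
Step 5: Under H0, H ~ chi^2(3); p-value = 0.015592.
Step 6: alpha = 0.1. reject H0.

H = 10.3807, df = 3, p = 0.015592, reject H0.


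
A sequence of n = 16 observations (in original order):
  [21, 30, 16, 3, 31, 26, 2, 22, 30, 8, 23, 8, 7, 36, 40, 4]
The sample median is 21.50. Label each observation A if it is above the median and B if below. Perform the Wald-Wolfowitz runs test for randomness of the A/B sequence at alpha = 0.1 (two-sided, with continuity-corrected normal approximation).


Step 1: Compute median = 21.50; label A = above, B = below.
Labels in order: BABBAABAABABBAAB  (n_A = 8, n_B = 8)
Step 2: Count runs R = 11.
Step 3: Under H0 (random ordering), E[R] = 2*n_A*n_B/(n_A+n_B) + 1 = 2*8*8/16 + 1 = 9.0000.
        Var[R] = 2*n_A*n_B*(2*n_A*n_B - n_A - n_B) / ((n_A+n_B)^2 * (n_A+n_B-1)) = 14336/3840 = 3.7333.
        SD[R] = 1.9322.
Step 4: Continuity-corrected z = (R - 0.5 - E[R]) / SD[R] = (11 - 0.5 - 9.0000) / 1.9322 = 0.7763.
Step 5: Two-sided p-value via normal approximation = 2*(1 - Phi(|z|)) = 0.437558.
Step 6: alpha = 0.1. fail to reject H0.

R = 11, z = 0.7763, p = 0.437558, fail to reject H0.


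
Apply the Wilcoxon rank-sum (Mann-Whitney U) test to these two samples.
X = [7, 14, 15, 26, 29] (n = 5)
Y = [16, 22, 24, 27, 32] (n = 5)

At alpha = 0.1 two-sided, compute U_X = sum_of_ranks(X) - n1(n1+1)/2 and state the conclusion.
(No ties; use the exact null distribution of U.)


Step 1: Combine and sort all 10 observations; assign midranks.
sorted (value, group): (7,X), (14,X), (15,X), (16,Y), (22,Y), (24,Y), (26,X), (27,Y), (29,X), (32,Y)
ranks: 7->1, 14->2, 15->3, 16->4, 22->5, 24->6, 26->7, 27->8, 29->9, 32->10
Step 2: Rank sum for X: R1 = 1 + 2 + 3 + 7 + 9 = 22.
Step 3: U_X = R1 - n1(n1+1)/2 = 22 - 5*6/2 = 22 - 15 = 7.
       U_Y = n1*n2 - U_X = 25 - 7 = 18.
Step 4: No ties, so the exact null distribution of U (based on enumerating the C(10,5) = 252 equally likely rank assignments) gives the two-sided p-value.
Step 5: p-value = 0.309524; compare to alpha = 0.1. fail to reject H0.

U_X = 7, p = 0.309524, fail to reject H0 at alpha = 0.1.


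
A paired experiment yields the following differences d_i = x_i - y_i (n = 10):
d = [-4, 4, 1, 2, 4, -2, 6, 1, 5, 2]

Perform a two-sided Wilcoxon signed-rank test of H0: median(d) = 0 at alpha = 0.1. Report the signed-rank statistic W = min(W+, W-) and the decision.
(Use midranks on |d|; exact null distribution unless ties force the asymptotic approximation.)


Step 1: Drop any zero differences (none here) and take |d_i|.
|d| = [4, 4, 1, 2, 4, 2, 6, 1, 5, 2]
Step 2: Midrank |d_i| (ties get averaged ranks).
ranks: |4|->7, |4|->7, |1|->1.5, |2|->4, |4|->7, |2|->4, |6|->10, |1|->1.5, |5|->9, |2|->4
Step 3: Attach original signs; sum ranks with positive sign and with negative sign.
W+ = 7 + 1.5 + 4 + 7 + 10 + 1.5 + 9 + 4 = 44
W- = 7 + 4 = 11
(Check: W+ + W- = 55 should equal n(n+1)/2 = 55.)
Step 4: Test statistic W = min(W+, W-) = 11.
Step 5: Ties in |d|, so use the tie-corrected normal approximation.
        E[W] = n(n+1)/4 = 10*11/4 = 27.5.
        Tie groups: |d|=1 (t=2), |d|=2 (t=3), |d|=4 (t=3); sum(t^3 - t) = 54.
        Var[W] = n(n+1)(2n+1)/24 - sum(t^3-t)/48 = 2310/24 - 54/48 = 95.125.
        z = (W - E[W]) / sqrt(Var[W]) = (11 - 27.5) / 9.7532 = -1.6918.
        Two-sided p = 2*Phi(z) = 0.090693.
Step 6: alpha = 0.1. reject H0.

W+ = 44, W- = 11, W = min = 11, p = 0.090693, reject H0.


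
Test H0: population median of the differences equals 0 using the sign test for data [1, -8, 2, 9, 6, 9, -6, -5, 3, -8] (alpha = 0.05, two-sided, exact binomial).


Step 1: Discard zero differences. Original n = 10; n_eff = number of nonzero differences = 10.
Nonzero differences (with sign): +1, -8, +2, +9, +6, +9, -6, -5, +3, -8
Step 2: Count signs: positive = 6, negative = 4.
Step 3: Under H0: P(positive) = 0.5, so the number of positives S ~ Bin(10, 0.5).
Step 4: Two-sided exact p-value = sum of Bin(10,0.5) probabilities at or below the observed probability = 0.753906.
Step 5: alpha = 0.05. fail to reject H0.

n_eff = 10, pos = 6, neg = 4, p = 0.753906, fail to reject H0.


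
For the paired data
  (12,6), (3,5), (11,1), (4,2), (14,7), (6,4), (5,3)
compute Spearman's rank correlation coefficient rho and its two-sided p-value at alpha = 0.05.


Step 1: Rank x and y separately (midranks; no ties here).
rank(x): 12->6, 3->1, 11->5, 4->2, 14->7, 6->4, 5->3
rank(y): 6->6, 5->5, 1->1, 2->2, 7->7, 4->4, 3->3
Step 2: d_i = R_x(i) - R_y(i); compute d_i^2.
  (6-6)^2=0, (1-5)^2=16, (5-1)^2=16, (2-2)^2=0, (7-7)^2=0, (4-4)^2=0, (3-3)^2=0
sum(d^2) = 32.
Step 3: rho = 1 - 6*32 / (7*(7^2 - 1)) = 1 - 192/336 = 0.428571.
Step 4: Under H0, t = rho * sqrt((n-2)/(1-rho^2)) = 1.0607 ~ t(5).
Step 5: Two-sided p-value from the t-distribution with 5 df = 0.337368.
Step 6: alpha = 0.05. fail to reject H0.

rho = 0.4286, p = 0.337368, fail to reject H0 at alpha = 0.05.


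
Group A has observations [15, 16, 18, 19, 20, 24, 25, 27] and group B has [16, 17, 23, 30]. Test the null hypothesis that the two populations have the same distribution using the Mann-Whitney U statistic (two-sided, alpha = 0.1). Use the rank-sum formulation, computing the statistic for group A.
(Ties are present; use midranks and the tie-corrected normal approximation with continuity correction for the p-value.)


Step 1: Combine and sort all 12 observations; assign midranks.
sorted (value, group): (15,X), (16,X), (16,Y), (17,Y), (18,X), (19,X), (20,X), (23,Y), (24,X), (25,X), (27,X), (30,Y)
ranks: 15->1, 16->2.5, 16->2.5, 17->4, 18->5, 19->6, 20->7, 23->8, 24->9, 25->10, 27->11, 30->12
Step 2: Rank sum for X: R1 = 1 + 2.5 + 5 + 6 + 7 + 9 + 10 + 11 = 51.5.
Step 3: U_X = R1 - n1(n1+1)/2 = 51.5 - 8*9/2 = 51.5 - 36 = 15.5.
       U_Y = n1*n2 - U_X = 32 - 15.5 = 16.5.
Step 4: Ties are present, so use the tie-corrected normal approximation (with continuity correction) for the p-value.
Step 5: p-value = 1.000000; compare to alpha = 0.1. fail to reject H0.

U_X = 15.5, p = 1.000000, fail to reject H0 at alpha = 0.1.


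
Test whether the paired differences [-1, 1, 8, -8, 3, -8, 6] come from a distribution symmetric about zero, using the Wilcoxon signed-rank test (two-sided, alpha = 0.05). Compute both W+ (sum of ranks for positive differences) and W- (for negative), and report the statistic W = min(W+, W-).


Step 1: Drop any zero differences (none here) and take |d_i|.
|d| = [1, 1, 8, 8, 3, 8, 6]
Step 2: Midrank |d_i| (ties get averaged ranks).
ranks: |1|->1.5, |1|->1.5, |8|->6, |8|->6, |3|->3, |8|->6, |6|->4
Step 3: Attach original signs; sum ranks with positive sign and with negative sign.
W+ = 1.5 + 6 + 3 + 4 = 14.5
W- = 1.5 + 6 + 6 = 13.5
(Check: W+ + W- = 28 should equal n(n+1)/2 = 28.)
Step 4: Test statistic W = min(W+, W-) = 13.5.
Step 5: Ties in |d|, so use the tie-corrected normal approximation.
        E[W] = n(n+1)/4 = 7*8/4 = 14.
        Tie groups: |d|=1 (t=2), |d|=8 (t=3); sum(t^3 - t) = 30.
        Var[W] = n(n+1)(2n+1)/24 - sum(t^3-t)/48 = 840/24 - 30/48 = 34.375.
        z = (W - E[W]) / sqrt(Var[W]) = (13.5 - 14) / 5.8630 = -0.0853.
        Two-sided p = 2*Phi(z) = 0.932039.
Step 6: alpha = 0.05. fail to reject H0.

W+ = 14.5, W- = 13.5, W = min = 13.5, p = 0.932039, fail to reject H0.


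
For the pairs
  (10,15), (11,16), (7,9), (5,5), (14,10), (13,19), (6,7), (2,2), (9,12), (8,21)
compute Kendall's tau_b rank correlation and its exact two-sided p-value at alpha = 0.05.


Step 1: Enumerate the 45 unordered pairs (i,j) with i<j and classify each by sign(x_j-x_i) * sign(y_j-y_i).
  (1,2):dx=+1,dy=+1->C; (1,3):dx=-3,dy=-6->C; (1,4):dx=-5,dy=-10->C; (1,5):dx=+4,dy=-5->D
  (1,6):dx=+3,dy=+4->C; (1,7):dx=-4,dy=-8->C; (1,8):dx=-8,dy=-13->C; (1,9):dx=-1,dy=-3->C
  (1,10):dx=-2,dy=+6->D; (2,3):dx=-4,dy=-7->C; (2,4):dx=-6,dy=-11->C; (2,5):dx=+3,dy=-6->D
  (2,6):dx=+2,dy=+3->C; (2,7):dx=-5,dy=-9->C; (2,8):dx=-9,dy=-14->C; (2,9):dx=-2,dy=-4->C
  (2,10):dx=-3,dy=+5->D; (3,4):dx=-2,dy=-4->C; (3,5):dx=+7,dy=+1->C; (3,6):dx=+6,dy=+10->C
  (3,7):dx=-1,dy=-2->C; (3,8):dx=-5,dy=-7->C; (3,9):dx=+2,dy=+3->C; (3,10):dx=+1,dy=+12->C
  (4,5):dx=+9,dy=+5->C; (4,6):dx=+8,dy=+14->C; (4,7):dx=+1,dy=+2->C; (4,8):dx=-3,dy=-3->C
  (4,9):dx=+4,dy=+7->C; (4,10):dx=+3,dy=+16->C; (5,6):dx=-1,dy=+9->D; (5,7):dx=-8,dy=-3->C
  (5,8):dx=-12,dy=-8->C; (5,9):dx=-5,dy=+2->D; (5,10):dx=-6,dy=+11->D; (6,7):dx=-7,dy=-12->C
  (6,8):dx=-11,dy=-17->C; (6,9):dx=-4,dy=-7->C; (6,10):dx=-5,dy=+2->D; (7,8):dx=-4,dy=-5->C
  (7,9):dx=+3,dy=+5->C; (7,10):dx=+2,dy=+14->C; (8,9):dx=+7,dy=+10->C; (8,10):dx=+6,dy=+19->C
  (9,10):dx=-1,dy=+9->D
Step 2: C = 36, D = 9, total pairs = 45.
Step 3: tau = (C - D)/(n(n-1)/2) = (36 - 9)/45 = 0.600000.
Step 4: Exact two-sided p-value (enumerate n! = 3628800 permutations of y under H0): p = 0.016666.
Step 5: alpha = 0.05. reject H0.

tau_b = 0.6000 (C=36, D=9), p = 0.016666, reject H0.


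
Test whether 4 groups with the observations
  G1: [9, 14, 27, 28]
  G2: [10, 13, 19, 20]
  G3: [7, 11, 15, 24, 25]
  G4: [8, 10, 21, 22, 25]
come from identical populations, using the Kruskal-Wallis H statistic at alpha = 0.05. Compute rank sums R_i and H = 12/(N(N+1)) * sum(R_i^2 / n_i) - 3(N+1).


Step 1: Combine all N = 18 observations and assign midranks.
sorted (value, group, rank): (7,G3,1), (8,G4,2), (9,G1,3), (10,G2,4.5), (10,G4,4.5), (11,G3,6), (13,G2,7), (14,G1,8), (15,G3,9), (19,G2,10), (20,G2,11), (21,G4,12), (22,G4,13), (24,G3,14), (25,G3,15.5), (25,G4,15.5), (27,G1,17), (28,G1,18)
Step 2: Sum ranks within each group.
R_1 = 46 (n_1 = 4)
R_2 = 32.5 (n_2 = 4)
R_3 = 45.5 (n_3 = 5)
R_4 = 47 (n_4 = 5)
Step 3: H = 12/(N(N+1)) * sum(R_i^2/n_i) - 3(N+1)
     = 12/(18*19) * (46^2/4 + 32.5^2/4 + 45.5^2/5 + 47^2/5) - 3*19
     = 0.035088 * 1648.91 - 57
     = 0.856579.
Step 4: Ties present; correction factor C = 1 - 12/(18^3 - 18) = 0.997936. Corrected H = 0.856579 / 0.997936 = 0.858351.
Step 5: Under H0, H ~ chi^2(3); p-value = 0.835465.
Step 6: alpha = 0.05. fail to reject H0.

H = 0.8584, df = 3, p = 0.835465, fail to reject H0.


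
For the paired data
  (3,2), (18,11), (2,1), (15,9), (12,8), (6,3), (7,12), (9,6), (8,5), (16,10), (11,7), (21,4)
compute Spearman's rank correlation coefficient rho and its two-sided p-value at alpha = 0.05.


Step 1: Rank x and y separately (midranks; no ties here).
rank(x): 3->2, 18->11, 2->1, 15->9, 12->8, 6->3, 7->4, 9->6, 8->5, 16->10, 11->7, 21->12
rank(y): 2->2, 11->11, 1->1, 9->9, 8->8, 3->3, 12->12, 6->6, 5->5, 10->10, 7->7, 4->4
Step 2: d_i = R_x(i) - R_y(i); compute d_i^2.
  (2-2)^2=0, (11-11)^2=0, (1-1)^2=0, (9-9)^2=0, (8-8)^2=0, (3-3)^2=0, (4-12)^2=64, (6-6)^2=0, (5-5)^2=0, (10-10)^2=0, (7-7)^2=0, (12-4)^2=64
sum(d^2) = 128.
Step 3: rho = 1 - 6*128 / (12*(12^2 - 1)) = 1 - 768/1716 = 0.552448.
Step 4: Under H0, t = rho * sqrt((n-2)/(1-rho^2)) = 2.0959 ~ t(10).
Step 5: Two-sided p-value from the t-distribution with 10 df = 0.062511.
Step 6: alpha = 0.05. fail to reject H0.

rho = 0.5524, p = 0.062511, fail to reject H0 at alpha = 0.05.


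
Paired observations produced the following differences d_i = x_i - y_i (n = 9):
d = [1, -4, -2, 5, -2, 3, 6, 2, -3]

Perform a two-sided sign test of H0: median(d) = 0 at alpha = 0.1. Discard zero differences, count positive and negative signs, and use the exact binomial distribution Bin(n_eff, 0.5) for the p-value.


Step 1: Discard zero differences. Original n = 9; n_eff = number of nonzero differences = 9.
Nonzero differences (with sign): +1, -4, -2, +5, -2, +3, +6, +2, -3
Step 2: Count signs: positive = 5, negative = 4.
Step 3: Under H0: P(positive) = 0.5, so the number of positives S ~ Bin(9, 0.5).
Step 4: Two-sided exact p-value = sum of Bin(9,0.5) probabilities at or below the observed probability = 1.000000.
Step 5: alpha = 0.1. fail to reject H0.

n_eff = 9, pos = 5, neg = 4, p = 1.000000, fail to reject H0.


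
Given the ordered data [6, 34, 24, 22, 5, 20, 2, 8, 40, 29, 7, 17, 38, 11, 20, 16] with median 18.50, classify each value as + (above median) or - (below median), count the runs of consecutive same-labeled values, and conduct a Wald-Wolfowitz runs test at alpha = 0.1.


Step 1: Compute median = 18.50; label A = above, B = below.
Labels in order: BAAABABBAABBABAB  (n_A = 8, n_B = 8)
Step 2: Count runs R = 11.
Step 3: Under H0 (random ordering), E[R] = 2*n_A*n_B/(n_A+n_B) + 1 = 2*8*8/16 + 1 = 9.0000.
        Var[R] = 2*n_A*n_B*(2*n_A*n_B - n_A - n_B) / ((n_A+n_B)^2 * (n_A+n_B-1)) = 14336/3840 = 3.7333.
        SD[R] = 1.9322.
Step 4: Continuity-corrected z = (R - 0.5 - E[R]) / SD[R] = (11 - 0.5 - 9.0000) / 1.9322 = 0.7763.
Step 5: Two-sided p-value via normal approximation = 2*(1 - Phi(|z|)) = 0.437558.
Step 6: alpha = 0.1. fail to reject H0.

R = 11, z = 0.7763, p = 0.437558, fail to reject H0.


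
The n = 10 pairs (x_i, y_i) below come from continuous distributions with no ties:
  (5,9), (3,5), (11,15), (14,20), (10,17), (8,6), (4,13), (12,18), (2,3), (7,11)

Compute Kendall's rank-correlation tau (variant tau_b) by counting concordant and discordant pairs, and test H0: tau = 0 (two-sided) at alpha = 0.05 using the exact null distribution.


Step 1: Enumerate the 45 unordered pairs (i,j) with i<j and classify each by sign(x_j-x_i) * sign(y_j-y_i).
  (1,2):dx=-2,dy=-4->C; (1,3):dx=+6,dy=+6->C; (1,4):dx=+9,dy=+11->C; (1,5):dx=+5,dy=+8->C
  (1,6):dx=+3,dy=-3->D; (1,7):dx=-1,dy=+4->D; (1,8):dx=+7,dy=+9->C; (1,9):dx=-3,dy=-6->C
  (1,10):dx=+2,dy=+2->C; (2,3):dx=+8,dy=+10->C; (2,4):dx=+11,dy=+15->C; (2,5):dx=+7,dy=+12->C
  (2,6):dx=+5,dy=+1->C; (2,7):dx=+1,dy=+8->C; (2,8):dx=+9,dy=+13->C; (2,9):dx=-1,dy=-2->C
  (2,10):dx=+4,dy=+6->C; (3,4):dx=+3,dy=+5->C; (3,5):dx=-1,dy=+2->D; (3,6):dx=-3,dy=-9->C
  (3,7):dx=-7,dy=-2->C; (3,8):dx=+1,dy=+3->C; (3,9):dx=-9,dy=-12->C; (3,10):dx=-4,dy=-4->C
  (4,5):dx=-4,dy=-3->C; (4,6):dx=-6,dy=-14->C; (4,7):dx=-10,dy=-7->C; (4,8):dx=-2,dy=-2->C
  (4,9):dx=-12,dy=-17->C; (4,10):dx=-7,dy=-9->C; (5,6):dx=-2,dy=-11->C; (5,7):dx=-6,dy=-4->C
  (5,8):dx=+2,dy=+1->C; (5,9):dx=-8,dy=-14->C; (5,10):dx=-3,dy=-6->C; (6,7):dx=-4,dy=+7->D
  (6,8):dx=+4,dy=+12->C; (6,9):dx=-6,dy=-3->C; (6,10):dx=-1,dy=+5->D; (7,8):dx=+8,dy=+5->C
  (7,9):dx=-2,dy=-10->C; (7,10):dx=+3,dy=-2->D; (8,9):dx=-10,dy=-15->C; (8,10):dx=-5,dy=-7->C
  (9,10):dx=+5,dy=+8->C
Step 2: C = 39, D = 6, total pairs = 45.
Step 3: tau = (C - D)/(n(n-1)/2) = (39 - 6)/45 = 0.733333.
Step 4: Exact two-sided p-value (enumerate n! = 3628800 permutations of y under H0): p = 0.002213.
Step 5: alpha = 0.05. reject H0.

tau_b = 0.7333 (C=39, D=6), p = 0.002213, reject H0.


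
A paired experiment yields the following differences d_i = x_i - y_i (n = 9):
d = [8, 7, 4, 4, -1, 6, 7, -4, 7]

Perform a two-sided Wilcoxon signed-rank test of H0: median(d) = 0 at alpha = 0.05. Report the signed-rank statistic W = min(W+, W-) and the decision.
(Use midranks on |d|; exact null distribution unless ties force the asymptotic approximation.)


Step 1: Drop any zero differences (none here) and take |d_i|.
|d| = [8, 7, 4, 4, 1, 6, 7, 4, 7]
Step 2: Midrank |d_i| (ties get averaged ranks).
ranks: |8|->9, |7|->7, |4|->3, |4|->3, |1|->1, |6|->5, |7|->7, |4|->3, |7|->7
Step 3: Attach original signs; sum ranks with positive sign and with negative sign.
W+ = 9 + 7 + 3 + 3 + 5 + 7 + 7 = 41
W- = 1 + 3 = 4
(Check: W+ + W- = 45 should equal n(n+1)/2 = 45.)
Step 4: Test statistic W = min(W+, W-) = 4.
Step 5: Ties in |d|, so use the tie-corrected normal approximation.
        E[W] = n(n+1)/4 = 9*10/4 = 22.5.
        Tie groups: |d|=4 (t=3), |d|=7 (t=3); sum(t^3 - t) = 48.
        Var[W] = n(n+1)(2n+1)/24 - sum(t^3-t)/48 = 1710/24 - 48/48 = 70.25.
        z = (W - E[W]) / sqrt(Var[W]) = (4 - 22.5) / 8.3815 = -2.2072.
        Two-sided p = 2*Phi(z) = 0.027298.
Step 6: alpha = 0.05. reject H0.

W+ = 41, W- = 4, W = min = 4, p = 0.027298, reject H0.


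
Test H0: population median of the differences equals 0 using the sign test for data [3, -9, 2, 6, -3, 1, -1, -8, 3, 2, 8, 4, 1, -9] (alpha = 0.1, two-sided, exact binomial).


Step 1: Discard zero differences. Original n = 14; n_eff = number of nonzero differences = 14.
Nonzero differences (with sign): +3, -9, +2, +6, -3, +1, -1, -8, +3, +2, +8, +4, +1, -9
Step 2: Count signs: positive = 9, negative = 5.
Step 3: Under H0: P(positive) = 0.5, so the number of positives S ~ Bin(14, 0.5).
Step 4: Two-sided exact p-value = sum of Bin(14,0.5) probabilities at or below the observed probability = 0.423950.
Step 5: alpha = 0.1. fail to reject H0.

n_eff = 14, pos = 9, neg = 5, p = 0.423950, fail to reject H0.


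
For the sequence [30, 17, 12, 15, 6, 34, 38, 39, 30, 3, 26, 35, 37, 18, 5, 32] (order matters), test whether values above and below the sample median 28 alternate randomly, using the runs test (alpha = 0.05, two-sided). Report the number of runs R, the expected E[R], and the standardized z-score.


Step 1: Compute median = 28; label A = above, B = below.
Labels in order: ABBBBAAAABBAABBA  (n_A = 8, n_B = 8)
Step 2: Count runs R = 7.
Step 3: Under H0 (random ordering), E[R] = 2*n_A*n_B/(n_A+n_B) + 1 = 2*8*8/16 + 1 = 9.0000.
        Var[R] = 2*n_A*n_B*(2*n_A*n_B - n_A - n_B) / ((n_A+n_B)^2 * (n_A+n_B-1)) = 14336/3840 = 3.7333.
        SD[R] = 1.9322.
Step 4: Continuity-corrected z = (R + 0.5 - E[R]) / SD[R] = (7 + 0.5 - 9.0000) / 1.9322 = -0.7763.
Step 5: Two-sided p-value via normal approximation = 2*(1 - Phi(|z|)) = 0.437558.
Step 6: alpha = 0.05. fail to reject H0.

R = 7, z = -0.7763, p = 0.437558, fail to reject H0.


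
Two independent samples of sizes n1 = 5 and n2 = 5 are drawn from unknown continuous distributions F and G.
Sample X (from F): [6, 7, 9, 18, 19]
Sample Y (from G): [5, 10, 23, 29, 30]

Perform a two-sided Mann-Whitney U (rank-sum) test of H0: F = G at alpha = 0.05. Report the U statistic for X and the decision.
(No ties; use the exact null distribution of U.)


Step 1: Combine and sort all 10 observations; assign midranks.
sorted (value, group): (5,Y), (6,X), (7,X), (9,X), (10,Y), (18,X), (19,X), (23,Y), (29,Y), (30,Y)
ranks: 5->1, 6->2, 7->3, 9->4, 10->5, 18->6, 19->7, 23->8, 29->9, 30->10
Step 2: Rank sum for X: R1 = 2 + 3 + 4 + 6 + 7 = 22.
Step 3: U_X = R1 - n1(n1+1)/2 = 22 - 5*6/2 = 22 - 15 = 7.
       U_Y = n1*n2 - U_X = 25 - 7 = 18.
Step 4: No ties, so the exact null distribution of U (based on enumerating the C(10,5) = 252 equally likely rank assignments) gives the two-sided p-value.
Step 5: p-value = 0.309524; compare to alpha = 0.05. fail to reject H0.

U_X = 7, p = 0.309524, fail to reject H0 at alpha = 0.05.


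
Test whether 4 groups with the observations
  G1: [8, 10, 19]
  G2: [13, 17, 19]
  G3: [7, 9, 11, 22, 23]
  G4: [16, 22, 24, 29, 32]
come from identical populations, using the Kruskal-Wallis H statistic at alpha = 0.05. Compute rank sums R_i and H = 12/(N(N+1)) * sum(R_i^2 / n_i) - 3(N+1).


Step 1: Combine all N = 16 observations and assign midranks.
sorted (value, group, rank): (7,G3,1), (8,G1,2), (9,G3,3), (10,G1,4), (11,G3,5), (13,G2,6), (16,G4,7), (17,G2,8), (19,G1,9.5), (19,G2,9.5), (22,G3,11.5), (22,G4,11.5), (23,G3,13), (24,G4,14), (29,G4,15), (32,G4,16)
Step 2: Sum ranks within each group.
R_1 = 15.5 (n_1 = 3)
R_2 = 23.5 (n_2 = 3)
R_3 = 33.5 (n_3 = 5)
R_4 = 63.5 (n_4 = 5)
Step 3: H = 12/(N(N+1)) * sum(R_i^2/n_i) - 3(N+1)
     = 12/(16*17) * (15.5^2/3 + 23.5^2/3 + 33.5^2/5 + 63.5^2/5) - 3*17
     = 0.044118 * 1295.07 - 51
     = 6.135294.
Step 4: Ties present; correction factor C = 1 - 12/(16^3 - 16) = 0.997059. Corrected H = 6.135294 / 0.997059 = 6.153392.
Step 5: Under H0, H ~ chi^2(3); p-value = 0.104381.
Step 6: alpha = 0.05. fail to reject H0.

H = 6.1534, df = 3, p = 0.104381, fail to reject H0.


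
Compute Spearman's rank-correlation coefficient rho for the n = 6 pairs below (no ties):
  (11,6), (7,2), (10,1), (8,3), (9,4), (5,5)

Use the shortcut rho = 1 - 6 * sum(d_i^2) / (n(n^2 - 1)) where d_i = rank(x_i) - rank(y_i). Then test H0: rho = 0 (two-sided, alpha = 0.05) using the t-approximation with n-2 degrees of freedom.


Step 1: Rank x and y separately (midranks; no ties here).
rank(x): 11->6, 7->2, 10->5, 8->3, 9->4, 5->1
rank(y): 6->6, 2->2, 1->1, 3->3, 4->4, 5->5
Step 2: d_i = R_x(i) - R_y(i); compute d_i^2.
  (6-6)^2=0, (2-2)^2=0, (5-1)^2=16, (3-3)^2=0, (4-4)^2=0, (1-5)^2=16
sum(d^2) = 32.
Step 3: rho = 1 - 6*32 / (6*(6^2 - 1)) = 1 - 192/210 = 0.085714.
Step 4: Under H0, t = rho * sqrt((n-2)/(1-rho^2)) = 0.1721 ~ t(4).
Step 5: Two-sided p-value from the t-distribution with 4 df = 0.871743.
Step 6: alpha = 0.05. fail to reject H0.

rho = 0.0857, p = 0.871743, fail to reject H0 at alpha = 0.05.


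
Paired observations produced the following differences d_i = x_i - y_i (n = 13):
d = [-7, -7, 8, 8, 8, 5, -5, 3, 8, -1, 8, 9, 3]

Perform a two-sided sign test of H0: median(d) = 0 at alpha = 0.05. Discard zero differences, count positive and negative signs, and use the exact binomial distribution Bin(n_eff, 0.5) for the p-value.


Step 1: Discard zero differences. Original n = 13; n_eff = number of nonzero differences = 13.
Nonzero differences (with sign): -7, -7, +8, +8, +8, +5, -5, +3, +8, -1, +8, +9, +3
Step 2: Count signs: positive = 9, negative = 4.
Step 3: Under H0: P(positive) = 0.5, so the number of positives S ~ Bin(13, 0.5).
Step 4: Two-sided exact p-value = sum of Bin(13,0.5) probabilities at or below the observed probability = 0.266846.
Step 5: alpha = 0.05. fail to reject H0.

n_eff = 13, pos = 9, neg = 4, p = 0.266846, fail to reject H0.


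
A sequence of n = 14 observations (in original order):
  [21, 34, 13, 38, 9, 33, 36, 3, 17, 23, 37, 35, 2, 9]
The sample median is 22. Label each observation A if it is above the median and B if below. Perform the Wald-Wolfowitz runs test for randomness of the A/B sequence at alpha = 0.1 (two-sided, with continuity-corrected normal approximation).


Step 1: Compute median = 22; label A = above, B = below.
Labels in order: BABABAABBAAABB  (n_A = 7, n_B = 7)
Step 2: Count runs R = 9.
Step 3: Under H0 (random ordering), E[R] = 2*n_A*n_B/(n_A+n_B) + 1 = 2*7*7/14 + 1 = 8.0000.
        Var[R] = 2*n_A*n_B*(2*n_A*n_B - n_A - n_B) / ((n_A+n_B)^2 * (n_A+n_B-1)) = 8232/2548 = 3.2308.
        SD[R] = 1.7974.
Step 4: Continuity-corrected z = (R - 0.5 - E[R]) / SD[R] = (9 - 0.5 - 8.0000) / 1.7974 = 0.2782.
Step 5: Two-sided p-value via normal approximation = 2*(1 - Phi(|z|)) = 0.780879.
Step 6: alpha = 0.1. fail to reject H0.

R = 9, z = 0.2782, p = 0.780879, fail to reject H0.


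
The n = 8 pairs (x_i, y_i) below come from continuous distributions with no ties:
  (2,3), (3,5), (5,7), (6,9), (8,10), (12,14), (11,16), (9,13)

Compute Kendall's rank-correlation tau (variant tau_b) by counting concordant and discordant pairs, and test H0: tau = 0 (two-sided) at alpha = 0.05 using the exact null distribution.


Step 1: Enumerate the 28 unordered pairs (i,j) with i<j and classify each by sign(x_j-x_i) * sign(y_j-y_i).
  (1,2):dx=+1,dy=+2->C; (1,3):dx=+3,dy=+4->C; (1,4):dx=+4,dy=+6->C; (1,5):dx=+6,dy=+7->C
  (1,6):dx=+10,dy=+11->C; (1,7):dx=+9,dy=+13->C; (1,8):dx=+7,dy=+10->C; (2,3):dx=+2,dy=+2->C
  (2,4):dx=+3,dy=+4->C; (2,5):dx=+5,dy=+5->C; (2,6):dx=+9,dy=+9->C; (2,7):dx=+8,dy=+11->C
  (2,8):dx=+6,dy=+8->C; (3,4):dx=+1,dy=+2->C; (3,5):dx=+3,dy=+3->C; (3,6):dx=+7,dy=+7->C
  (3,7):dx=+6,dy=+9->C; (3,8):dx=+4,dy=+6->C; (4,5):dx=+2,dy=+1->C; (4,6):dx=+6,dy=+5->C
  (4,7):dx=+5,dy=+7->C; (4,8):dx=+3,dy=+4->C; (5,6):dx=+4,dy=+4->C; (5,7):dx=+3,dy=+6->C
  (5,8):dx=+1,dy=+3->C; (6,7):dx=-1,dy=+2->D; (6,8):dx=-3,dy=-1->C; (7,8):dx=-2,dy=-3->C
Step 2: C = 27, D = 1, total pairs = 28.
Step 3: tau = (C - D)/(n(n-1)/2) = (27 - 1)/28 = 0.928571.
Step 4: Exact two-sided p-value (enumerate n! = 40320 permutations of y under H0): p = 0.000397.
Step 5: alpha = 0.05. reject H0.

tau_b = 0.9286 (C=27, D=1), p = 0.000397, reject H0.


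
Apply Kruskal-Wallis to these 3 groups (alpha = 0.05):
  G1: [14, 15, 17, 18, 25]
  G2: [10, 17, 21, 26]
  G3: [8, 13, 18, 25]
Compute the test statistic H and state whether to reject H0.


Step 1: Combine all N = 13 observations and assign midranks.
sorted (value, group, rank): (8,G3,1), (10,G2,2), (13,G3,3), (14,G1,4), (15,G1,5), (17,G1,6.5), (17,G2,6.5), (18,G1,8.5), (18,G3,8.5), (21,G2,10), (25,G1,11.5), (25,G3,11.5), (26,G2,13)
Step 2: Sum ranks within each group.
R_1 = 35.5 (n_1 = 5)
R_2 = 31.5 (n_2 = 4)
R_3 = 24 (n_3 = 4)
Step 3: H = 12/(N(N+1)) * sum(R_i^2/n_i) - 3(N+1)
     = 12/(13*14) * (35.5^2/5 + 31.5^2/4 + 24^2/4) - 3*14
     = 0.065934 * 644.112 - 42
     = 0.468956.
Step 4: Ties present; correction factor C = 1 - 18/(13^3 - 13) = 0.991758. Corrected H = 0.468956 / 0.991758 = 0.472853.
Step 5: Under H0, H ~ chi^2(2); p-value = 0.789444.
Step 6: alpha = 0.05. fail to reject H0.

H = 0.4729, df = 2, p = 0.789444, fail to reject H0.


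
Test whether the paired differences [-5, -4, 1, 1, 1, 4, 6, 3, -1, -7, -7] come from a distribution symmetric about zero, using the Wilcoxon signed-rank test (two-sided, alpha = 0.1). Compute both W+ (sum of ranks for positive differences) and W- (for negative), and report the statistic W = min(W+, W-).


Step 1: Drop any zero differences (none here) and take |d_i|.
|d| = [5, 4, 1, 1, 1, 4, 6, 3, 1, 7, 7]
Step 2: Midrank |d_i| (ties get averaged ranks).
ranks: |5|->8, |4|->6.5, |1|->2.5, |1|->2.5, |1|->2.5, |4|->6.5, |6|->9, |3|->5, |1|->2.5, |7|->10.5, |7|->10.5
Step 3: Attach original signs; sum ranks with positive sign and with negative sign.
W+ = 2.5 + 2.5 + 2.5 + 6.5 + 9 + 5 = 28
W- = 8 + 6.5 + 2.5 + 10.5 + 10.5 = 38
(Check: W+ + W- = 66 should equal n(n+1)/2 = 66.)
Step 4: Test statistic W = min(W+, W-) = 28.
Step 5: Ties in |d|, so use the tie-corrected normal approximation.
        E[W] = n(n+1)/4 = 11*12/4 = 33.
        Tie groups: |d|=1 (t=4), |d|=4 (t=2), |d|=7 (t=2); sum(t^3 - t) = 72.
        Var[W] = n(n+1)(2n+1)/24 - sum(t^3-t)/48 = 3036/24 - 72/48 = 125.
        z = (W - E[W]) / sqrt(Var[W]) = (28 - 33) / 11.1803 = -0.4472.
        Two-sided p = 2*Phi(z) = 0.654721.
Step 6: alpha = 0.1. fail to reject H0.

W+ = 28, W- = 38, W = min = 28, p = 0.654721, fail to reject H0.


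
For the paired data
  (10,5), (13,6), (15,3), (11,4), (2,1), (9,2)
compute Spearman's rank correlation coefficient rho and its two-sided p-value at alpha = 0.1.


Step 1: Rank x and y separately (midranks; no ties here).
rank(x): 10->3, 13->5, 15->6, 11->4, 2->1, 9->2
rank(y): 5->5, 6->6, 3->3, 4->4, 1->1, 2->2
Step 2: d_i = R_x(i) - R_y(i); compute d_i^2.
  (3-5)^2=4, (5-6)^2=1, (6-3)^2=9, (4-4)^2=0, (1-1)^2=0, (2-2)^2=0
sum(d^2) = 14.
Step 3: rho = 1 - 6*14 / (6*(6^2 - 1)) = 1 - 84/210 = 0.600000.
Step 4: Under H0, t = rho * sqrt((n-2)/(1-rho^2)) = 1.5000 ~ t(4).
Step 5: Two-sided p-value from the t-distribution with 4 df = 0.208000.
Step 6: alpha = 0.1. fail to reject H0.

rho = 0.6000, p = 0.208000, fail to reject H0 at alpha = 0.1.


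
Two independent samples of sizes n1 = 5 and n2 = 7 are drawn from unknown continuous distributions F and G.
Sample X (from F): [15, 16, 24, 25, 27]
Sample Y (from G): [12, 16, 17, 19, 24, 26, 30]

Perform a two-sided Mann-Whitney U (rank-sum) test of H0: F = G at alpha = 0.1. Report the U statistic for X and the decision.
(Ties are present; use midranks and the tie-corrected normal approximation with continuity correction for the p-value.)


Step 1: Combine and sort all 12 observations; assign midranks.
sorted (value, group): (12,Y), (15,X), (16,X), (16,Y), (17,Y), (19,Y), (24,X), (24,Y), (25,X), (26,Y), (27,X), (30,Y)
ranks: 12->1, 15->2, 16->3.5, 16->3.5, 17->5, 19->6, 24->7.5, 24->7.5, 25->9, 26->10, 27->11, 30->12
Step 2: Rank sum for X: R1 = 2 + 3.5 + 7.5 + 9 + 11 = 33.
Step 3: U_X = R1 - n1(n1+1)/2 = 33 - 5*6/2 = 33 - 15 = 18.
       U_Y = n1*n2 - U_X = 35 - 18 = 17.
Step 4: Ties are present, so use the tie-corrected normal approximation (with continuity correction) for the p-value.
Step 5: p-value = 1.000000; compare to alpha = 0.1. fail to reject H0.

U_X = 18, p = 1.000000, fail to reject H0 at alpha = 0.1.


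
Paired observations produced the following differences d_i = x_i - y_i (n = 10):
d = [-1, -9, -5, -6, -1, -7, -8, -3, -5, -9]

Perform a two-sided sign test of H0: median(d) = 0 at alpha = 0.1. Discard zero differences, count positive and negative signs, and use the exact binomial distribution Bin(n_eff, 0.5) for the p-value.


Step 1: Discard zero differences. Original n = 10; n_eff = number of nonzero differences = 10.
Nonzero differences (with sign): -1, -9, -5, -6, -1, -7, -8, -3, -5, -9
Step 2: Count signs: positive = 0, negative = 10.
Step 3: Under H0: P(positive) = 0.5, so the number of positives S ~ Bin(10, 0.5).
Step 4: Two-sided exact p-value = sum of Bin(10,0.5) probabilities at or below the observed probability = 0.001953.
Step 5: alpha = 0.1. reject H0.

n_eff = 10, pos = 0, neg = 10, p = 0.001953, reject H0.


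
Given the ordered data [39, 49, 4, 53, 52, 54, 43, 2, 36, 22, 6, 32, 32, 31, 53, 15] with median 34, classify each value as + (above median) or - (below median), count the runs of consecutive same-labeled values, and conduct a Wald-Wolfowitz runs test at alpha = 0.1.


Step 1: Compute median = 34; label A = above, B = below.
Labels in order: AABAAAABABBBBBAB  (n_A = 8, n_B = 8)
Step 2: Count runs R = 8.
Step 3: Under H0 (random ordering), E[R] = 2*n_A*n_B/(n_A+n_B) + 1 = 2*8*8/16 + 1 = 9.0000.
        Var[R] = 2*n_A*n_B*(2*n_A*n_B - n_A - n_B) / ((n_A+n_B)^2 * (n_A+n_B-1)) = 14336/3840 = 3.7333.
        SD[R] = 1.9322.
Step 4: Continuity-corrected z = (R + 0.5 - E[R]) / SD[R] = (8 + 0.5 - 9.0000) / 1.9322 = -0.2588.
Step 5: Two-sided p-value via normal approximation = 2*(1 - Phi(|z|)) = 0.795809.
Step 6: alpha = 0.1. fail to reject H0.

R = 8, z = -0.2588, p = 0.795809, fail to reject H0.


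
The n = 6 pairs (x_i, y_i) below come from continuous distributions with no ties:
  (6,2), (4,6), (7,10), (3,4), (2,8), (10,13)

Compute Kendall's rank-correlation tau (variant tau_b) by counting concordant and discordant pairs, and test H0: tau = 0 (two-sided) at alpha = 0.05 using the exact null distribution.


Step 1: Enumerate the 15 unordered pairs (i,j) with i<j and classify each by sign(x_j-x_i) * sign(y_j-y_i).
  (1,2):dx=-2,dy=+4->D; (1,3):dx=+1,dy=+8->C; (1,4):dx=-3,dy=+2->D; (1,5):dx=-4,dy=+6->D
  (1,6):dx=+4,dy=+11->C; (2,3):dx=+3,dy=+4->C; (2,4):dx=-1,dy=-2->C; (2,5):dx=-2,dy=+2->D
  (2,6):dx=+6,dy=+7->C; (3,4):dx=-4,dy=-6->C; (3,5):dx=-5,dy=-2->C; (3,6):dx=+3,dy=+3->C
  (4,5):dx=-1,dy=+4->D; (4,6):dx=+7,dy=+9->C; (5,6):dx=+8,dy=+5->C
Step 2: C = 10, D = 5, total pairs = 15.
Step 3: tau = (C - D)/(n(n-1)/2) = (10 - 5)/15 = 0.333333.
Step 4: Exact two-sided p-value (enumerate n! = 720 permutations of y under H0): p = 0.469444.
Step 5: alpha = 0.05. fail to reject H0.

tau_b = 0.3333 (C=10, D=5), p = 0.469444, fail to reject H0.


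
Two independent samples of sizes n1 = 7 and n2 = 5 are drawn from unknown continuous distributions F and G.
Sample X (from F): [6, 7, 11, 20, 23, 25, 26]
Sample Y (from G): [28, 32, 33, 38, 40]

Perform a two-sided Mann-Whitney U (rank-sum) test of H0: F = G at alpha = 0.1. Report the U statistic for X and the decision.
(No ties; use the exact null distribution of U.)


Step 1: Combine and sort all 12 observations; assign midranks.
sorted (value, group): (6,X), (7,X), (11,X), (20,X), (23,X), (25,X), (26,X), (28,Y), (32,Y), (33,Y), (38,Y), (40,Y)
ranks: 6->1, 7->2, 11->3, 20->4, 23->5, 25->6, 26->7, 28->8, 32->9, 33->10, 38->11, 40->12
Step 2: Rank sum for X: R1 = 1 + 2 + 3 + 4 + 5 + 6 + 7 = 28.
Step 3: U_X = R1 - n1(n1+1)/2 = 28 - 7*8/2 = 28 - 28 = 0.
       U_Y = n1*n2 - U_X = 35 - 0 = 35.
Step 4: No ties, so the exact null distribution of U (based on enumerating the C(12,7) = 792 equally likely rank assignments) gives the two-sided p-value.
Step 5: p-value = 0.002525; compare to alpha = 0.1. reject H0.

U_X = 0, p = 0.002525, reject H0 at alpha = 0.1.


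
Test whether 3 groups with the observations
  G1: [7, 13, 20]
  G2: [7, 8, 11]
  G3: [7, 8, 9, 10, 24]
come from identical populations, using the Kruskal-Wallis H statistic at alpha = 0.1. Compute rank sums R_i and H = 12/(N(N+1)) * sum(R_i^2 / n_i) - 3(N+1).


Step 1: Combine all N = 11 observations and assign midranks.
sorted (value, group, rank): (7,G1,2), (7,G2,2), (7,G3,2), (8,G2,4.5), (8,G3,4.5), (9,G3,6), (10,G3,7), (11,G2,8), (13,G1,9), (20,G1,10), (24,G3,11)
Step 2: Sum ranks within each group.
R_1 = 21 (n_1 = 3)
R_2 = 14.5 (n_2 = 3)
R_3 = 30.5 (n_3 = 5)
Step 3: H = 12/(N(N+1)) * sum(R_i^2/n_i) - 3(N+1)
     = 12/(11*12) * (21^2/3 + 14.5^2/3 + 30.5^2/5) - 3*12
     = 0.090909 * 403.133 - 36
     = 0.648485.
Step 4: Ties present; correction factor C = 1 - 30/(11^3 - 11) = 0.977273. Corrected H = 0.648485 / 0.977273 = 0.663566.
Step 5: Under H0, H ~ chi^2(2); p-value = 0.717643.
Step 6: alpha = 0.1. fail to reject H0.

H = 0.6636, df = 2, p = 0.717643, fail to reject H0.


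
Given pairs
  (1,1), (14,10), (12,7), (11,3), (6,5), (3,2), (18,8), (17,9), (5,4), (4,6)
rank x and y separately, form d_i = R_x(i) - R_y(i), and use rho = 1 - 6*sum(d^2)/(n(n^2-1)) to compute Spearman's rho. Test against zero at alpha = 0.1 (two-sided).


Step 1: Rank x and y separately (midranks; no ties here).
rank(x): 1->1, 14->8, 12->7, 11->6, 6->5, 3->2, 18->10, 17->9, 5->4, 4->3
rank(y): 1->1, 10->10, 7->7, 3->3, 5->5, 2->2, 8->8, 9->9, 4->4, 6->6
Step 2: d_i = R_x(i) - R_y(i); compute d_i^2.
  (1-1)^2=0, (8-10)^2=4, (7-7)^2=0, (6-3)^2=9, (5-5)^2=0, (2-2)^2=0, (10-8)^2=4, (9-9)^2=0, (4-4)^2=0, (3-6)^2=9
sum(d^2) = 26.
Step 3: rho = 1 - 6*26 / (10*(10^2 - 1)) = 1 - 156/990 = 0.842424.
Step 4: Under H0, t = rho * sqrt((n-2)/(1-rho^2)) = 4.4222 ~ t(8).
Step 5: Two-sided p-value from the t-distribution with 8 df = 0.002220.
Step 6: alpha = 0.1. reject H0.

rho = 0.8424, p = 0.002220, reject H0 at alpha = 0.1.


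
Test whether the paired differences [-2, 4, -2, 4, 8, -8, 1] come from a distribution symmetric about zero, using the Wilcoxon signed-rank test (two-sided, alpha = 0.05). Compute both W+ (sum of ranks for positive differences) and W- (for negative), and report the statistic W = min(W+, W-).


Step 1: Drop any zero differences (none here) and take |d_i|.
|d| = [2, 4, 2, 4, 8, 8, 1]
Step 2: Midrank |d_i| (ties get averaged ranks).
ranks: |2|->2.5, |4|->4.5, |2|->2.5, |4|->4.5, |8|->6.5, |8|->6.5, |1|->1
Step 3: Attach original signs; sum ranks with positive sign and with negative sign.
W+ = 4.5 + 4.5 + 6.5 + 1 = 16.5
W- = 2.5 + 2.5 + 6.5 = 11.5
(Check: W+ + W- = 28 should equal n(n+1)/2 = 28.)
Step 4: Test statistic W = min(W+, W-) = 11.5.
Step 5: Ties in |d|, so use the tie-corrected normal approximation.
        E[W] = n(n+1)/4 = 7*8/4 = 14.
        Tie groups: |d|=2 (t=2), |d|=4 (t=2), |d|=8 (t=2); sum(t^3 - t) = 18.
        Var[W] = n(n+1)(2n+1)/24 - sum(t^3-t)/48 = 840/24 - 18/48 = 34.625.
        z = (W - E[W]) / sqrt(Var[W]) = (11.5 - 14) / 5.8843 = -0.4249.
        Two-sided p = 2*Phi(z) = 0.670939.
Step 6: alpha = 0.05. fail to reject H0.

W+ = 16.5, W- = 11.5, W = min = 11.5, p = 0.670939, fail to reject H0.


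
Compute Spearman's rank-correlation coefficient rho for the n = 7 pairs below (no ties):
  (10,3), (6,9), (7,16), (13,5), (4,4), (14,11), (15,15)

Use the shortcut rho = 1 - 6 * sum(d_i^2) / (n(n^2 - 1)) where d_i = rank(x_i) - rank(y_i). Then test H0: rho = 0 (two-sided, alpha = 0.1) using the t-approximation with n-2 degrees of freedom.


Step 1: Rank x and y separately (midranks; no ties here).
rank(x): 10->4, 6->2, 7->3, 13->5, 4->1, 14->6, 15->7
rank(y): 3->1, 9->4, 16->7, 5->3, 4->2, 11->5, 15->6
Step 2: d_i = R_x(i) - R_y(i); compute d_i^2.
  (4-1)^2=9, (2-4)^2=4, (3-7)^2=16, (5-3)^2=4, (1-2)^2=1, (6-5)^2=1, (7-6)^2=1
sum(d^2) = 36.
Step 3: rho = 1 - 6*36 / (7*(7^2 - 1)) = 1 - 216/336 = 0.357143.
Step 4: Under H0, t = rho * sqrt((n-2)/(1-rho^2)) = 0.8550 ~ t(5).
Step 5: Two-sided p-value from the t-distribution with 5 df = 0.431611.
Step 6: alpha = 0.1. fail to reject H0.

rho = 0.3571, p = 0.431611, fail to reject H0 at alpha = 0.1.


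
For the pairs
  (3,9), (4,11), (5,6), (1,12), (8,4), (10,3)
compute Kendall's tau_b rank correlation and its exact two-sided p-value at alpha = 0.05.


Step 1: Enumerate the 15 unordered pairs (i,j) with i<j and classify each by sign(x_j-x_i) * sign(y_j-y_i).
  (1,2):dx=+1,dy=+2->C; (1,3):dx=+2,dy=-3->D; (1,4):dx=-2,dy=+3->D; (1,5):dx=+5,dy=-5->D
  (1,6):dx=+7,dy=-6->D; (2,3):dx=+1,dy=-5->D; (2,4):dx=-3,dy=+1->D; (2,5):dx=+4,dy=-7->D
  (2,6):dx=+6,dy=-8->D; (3,4):dx=-4,dy=+6->D; (3,5):dx=+3,dy=-2->D; (3,6):dx=+5,dy=-3->D
  (4,5):dx=+7,dy=-8->D; (4,6):dx=+9,dy=-9->D; (5,6):dx=+2,dy=-1->D
Step 2: C = 1, D = 14, total pairs = 15.
Step 3: tau = (C - D)/(n(n-1)/2) = (1 - 14)/15 = -0.866667.
Step 4: Exact two-sided p-value (enumerate n! = 720 permutations of y under H0): p = 0.016667.
Step 5: alpha = 0.05. reject H0.

tau_b = -0.8667 (C=1, D=14), p = 0.016667, reject H0.


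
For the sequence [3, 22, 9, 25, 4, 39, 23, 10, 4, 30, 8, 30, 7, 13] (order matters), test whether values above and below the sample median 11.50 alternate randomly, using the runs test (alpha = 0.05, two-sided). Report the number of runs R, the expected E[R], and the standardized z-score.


Step 1: Compute median = 11.50; label A = above, B = below.
Labels in order: BABABAABBABABA  (n_A = 7, n_B = 7)
Step 2: Count runs R = 12.
Step 3: Under H0 (random ordering), E[R] = 2*n_A*n_B/(n_A+n_B) + 1 = 2*7*7/14 + 1 = 8.0000.
        Var[R] = 2*n_A*n_B*(2*n_A*n_B - n_A - n_B) / ((n_A+n_B)^2 * (n_A+n_B-1)) = 8232/2548 = 3.2308.
        SD[R] = 1.7974.
Step 4: Continuity-corrected z = (R - 0.5 - E[R]) / SD[R] = (12 - 0.5 - 8.0000) / 1.7974 = 1.9472.
Step 5: Two-sided p-value via normal approximation = 2*(1 - Phi(|z|)) = 0.051508.
Step 6: alpha = 0.05. fail to reject H0.

R = 12, z = 1.9472, p = 0.051508, fail to reject H0.


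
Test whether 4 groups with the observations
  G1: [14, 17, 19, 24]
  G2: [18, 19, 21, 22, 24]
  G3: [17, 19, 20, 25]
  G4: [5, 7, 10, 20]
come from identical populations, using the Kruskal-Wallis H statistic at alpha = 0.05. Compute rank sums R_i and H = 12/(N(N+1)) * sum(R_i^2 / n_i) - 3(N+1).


Step 1: Combine all N = 17 observations and assign midranks.
sorted (value, group, rank): (5,G4,1), (7,G4,2), (10,G4,3), (14,G1,4), (17,G1,5.5), (17,G3,5.5), (18,G2,7), (19,G1,9), (19,G2,9), (19,G3,9), (20,G3,11.5), (20,G4,11.5), (21,G2,13), (22,G2,14), (24,G1,15.5), (24,G2,15.5), (25,G3,17)
Step 2: Sum ranks within each group.
R_1 = 34 (n_1 = 4)
R_2 = 58.5 (n_2 = 5)
R_3 = 43 (n_3 = 4)
R_4 = 17.5 (n_4 = 4)
Step 3: H = 12/(N(N+1)) * sum(R_i^2/n_i) - 3(N+1)
     = 12/(17*18) * (34^2/4 + 58.5^2/5 + 43^2/4 + 17.5^2/4) - 3*18
     = 0.039216 * 1512.26 - 54
     = 5.304412.
Step 4: Ties present; correction factor C = 1 - 42/(17^3 - 17) = 0.991422. Corrected H = 5.304412 / 0.991422 = 5.350309.
Step 5: Under H0, H ~ chi^2(3); p-value = 0.147871.
Step 6: alpha = 0.05. fail to reject H0.

H = 5.3503, df = 3, p = 0.147871, fail to reject H0.
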